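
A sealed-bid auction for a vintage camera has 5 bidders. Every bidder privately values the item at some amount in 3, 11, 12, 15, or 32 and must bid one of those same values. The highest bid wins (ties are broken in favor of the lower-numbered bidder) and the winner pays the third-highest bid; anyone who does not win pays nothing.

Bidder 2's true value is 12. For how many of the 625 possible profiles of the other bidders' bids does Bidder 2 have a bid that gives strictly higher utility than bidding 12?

Others bid (3, 3, 3, 15): truth gives 0; bid 15 gives 9 > 0. Violating.
Others bid (3, 3, 3, 32): truth gives 0; bid 32 gives 9 > 0. Violating.
Others bid (3, 3, 11, 15): truth gives 0; bid 15 gives 1 > 0. Violating.
Others bid (3, 3, 11, 32): truth gives 0; bid 32 gives 1 > 0. Violating.
Others bid (3, 3, 3, 3): truth gives 9; no alternative beats it.
Others bid (3, 3, 3, 11): truth gives 9; no alternative beats it.
(Checking all 625 profiles: 64 have a profitable deviation, 561 do not.)

64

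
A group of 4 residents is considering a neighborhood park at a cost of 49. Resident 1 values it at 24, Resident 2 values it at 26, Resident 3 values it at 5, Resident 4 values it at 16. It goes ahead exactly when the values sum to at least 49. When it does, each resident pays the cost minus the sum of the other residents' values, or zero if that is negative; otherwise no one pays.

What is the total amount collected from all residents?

Total value 71 ≥ cost 49, so it is built.
Resident 1: others sum to 47; max(0, 49 - 47) = 2.
Resident 2: others sum to 45; max(0, 49 - 45) = 4.
Resident 3: others sum to 66; max(0, 49 - 66) = 0.
Resident 4: others sum to 55; max(0, 49 - 55) = 0.
Total collected = 2 + 4 + 0 + 0 = 6.

6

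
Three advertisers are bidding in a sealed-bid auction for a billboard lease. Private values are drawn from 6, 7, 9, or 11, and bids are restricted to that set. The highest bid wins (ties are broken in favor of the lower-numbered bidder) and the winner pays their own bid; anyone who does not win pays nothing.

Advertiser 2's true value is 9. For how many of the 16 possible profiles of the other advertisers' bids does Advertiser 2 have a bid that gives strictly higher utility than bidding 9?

Others bid (6, 6): truth gives 0; bid 7 gives 2 > 0. Violating.
Others bid (6, 7): truth gives 0; bid 7 gives 2 > 0. Violating.
Others bid (6, 9): truth gives 0; no alternative beats it.
Others bid (6, 11): truth gives 0; no alternative beats it.
(Checking all 16 profiles: 2 have a profitable deviation, 14 do not.)

2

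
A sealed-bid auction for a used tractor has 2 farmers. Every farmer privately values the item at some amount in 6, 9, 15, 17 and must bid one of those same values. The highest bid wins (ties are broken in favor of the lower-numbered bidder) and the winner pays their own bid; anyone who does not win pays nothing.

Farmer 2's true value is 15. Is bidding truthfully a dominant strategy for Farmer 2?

Consider the case where Farmer 1 bids 6.
Truthful bid 15: wins, pays 15, utility 15 - 15 = 0.
Bid 9 instead: wins, pays 9, utility 15 - 9 = 6.
Since 6 > 0, bidding 9 is strictly better here, so truthful bidding is not dominant.

No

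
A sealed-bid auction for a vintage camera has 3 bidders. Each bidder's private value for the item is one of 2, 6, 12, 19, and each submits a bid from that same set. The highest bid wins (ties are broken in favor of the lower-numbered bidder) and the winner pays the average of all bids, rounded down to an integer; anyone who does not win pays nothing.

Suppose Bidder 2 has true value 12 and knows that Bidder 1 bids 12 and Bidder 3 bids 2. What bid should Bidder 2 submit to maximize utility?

19

Bid 2: loses, pays 0, utility 0.
Bid 6: loses, pays 0, utility 0.
Bid 12: loses, pays 0, utility 0.
Bid 19: wins, pays 11, utility 12 - 11 = 1.
The best choice is 19 with utility 1.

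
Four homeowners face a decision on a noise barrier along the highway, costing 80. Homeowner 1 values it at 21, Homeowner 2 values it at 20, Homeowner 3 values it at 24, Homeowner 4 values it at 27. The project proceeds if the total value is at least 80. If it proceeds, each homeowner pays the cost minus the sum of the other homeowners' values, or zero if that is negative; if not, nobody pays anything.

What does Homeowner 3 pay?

12

Total value 92 ≥ cost 80, so the project is built.
The other homeowners' values sum to 68.
Cost minus that sum is 80 - 68 = 12.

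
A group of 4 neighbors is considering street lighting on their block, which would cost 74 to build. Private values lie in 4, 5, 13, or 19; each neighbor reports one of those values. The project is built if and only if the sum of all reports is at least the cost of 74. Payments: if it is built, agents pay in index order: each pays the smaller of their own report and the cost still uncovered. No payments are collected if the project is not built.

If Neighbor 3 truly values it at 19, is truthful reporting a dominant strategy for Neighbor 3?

Check each profile of the others' reports and compare truth against every alternative report.
Others report (4, 4, 4): truth gives 0, best alternative gives 0.
Others report (4, 4, 5): truth gives 0, best alternative gives 0.
Others report (4, 4, 13): truth gives 0, best alternative gives 0.
Others report (4, 4, 19): truth gives 0, best alternative gives 0.
Others report (4, 5, 4): truth gives 0, best alternative gives 0.
Others report (4, 5, 5): truth gives 0, best alternative gives 0.
(Remaining 58 profiles checked similarly; truth is weakly best in each.)
In every case the truthful report is at least as good as any alternative, so it is a dominant strategy.

Yes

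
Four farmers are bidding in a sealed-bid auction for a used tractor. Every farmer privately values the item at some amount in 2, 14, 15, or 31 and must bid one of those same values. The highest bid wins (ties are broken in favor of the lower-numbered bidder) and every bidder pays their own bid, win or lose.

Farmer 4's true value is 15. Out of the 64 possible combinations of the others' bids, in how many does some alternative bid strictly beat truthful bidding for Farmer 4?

Others bid (2, 2, 2): truth gives 0; bid 14 gives 1 > 0. Violating.
Others bid (2, 2, 15): truth gives -15; bid 2 gives -2 > -15. Violating.
Others bid (2, 2, 31): truth gives -15; bid 2 gives -2 > -15. Violating.
Others bid (2, 14, 15): truth gives -15; bid 2 gives -2 > -15. Violating.
Others bid (2, 2, 14): truth gives 0; no alternative beats it.
Others bid (2, 14, 2): truth gives 0; no alternative beats it.
(Checking all 64 profiles: 57 have a profitable deviation, 7 do not.)

57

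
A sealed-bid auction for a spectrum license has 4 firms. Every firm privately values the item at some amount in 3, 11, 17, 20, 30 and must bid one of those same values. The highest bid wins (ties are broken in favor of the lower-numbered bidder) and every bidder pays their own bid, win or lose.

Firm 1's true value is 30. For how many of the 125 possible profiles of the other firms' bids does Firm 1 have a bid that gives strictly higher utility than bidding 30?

Others bid (3, 3, 3): truth gives 0; bid 3 gives 27 > 0. Violating.
Others bid (3, 3, 11): truth gives 0; bid 11 gives 19 > 0. Violating.
Others bid (3, 3, 17): truth gives 0; bid 17 gives 13 > 0. Violating.
Others bid (3, 3, 20): truth gives 0; bid 20 gives 10 > 0. Violating.
Others bid (3, 3, 30): truth gives 0; no alternative beats it.
Others bid (3, 11, 30): truth gives 0; no alternative beats it.
(Checking all 125 profiles: 64 have a profitable deviation, 61 do not.)

64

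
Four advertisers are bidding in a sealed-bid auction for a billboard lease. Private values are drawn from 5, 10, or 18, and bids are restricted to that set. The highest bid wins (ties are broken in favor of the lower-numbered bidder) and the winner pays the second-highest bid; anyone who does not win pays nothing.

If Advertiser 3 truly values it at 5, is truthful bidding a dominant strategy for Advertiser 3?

Check each profile of the others' bids and compare truth against every alternative bid.
Others bid (5, 5, 10): truth gives 0, best alternative gives -5.
Others bid (5, 5, 5): truth gives 0, best alternative gives 0.
Others bid (5, 5, 18): truth gives 0, best alternative gives 0.
Others bid (5, 10, 5): truth gives 0, best alternative gives 0.
Others bid (5, 10, 10): truth gives 0, best alternative gives 0.
Others bid (5, 10, 18): truth gives 0, best alternative gives 0.
(Remaining 21 profiles checked similarly; truth is weakly best in each.)
In every case the truthful bid is at least as good as any alternative, so it is a dominant strategy.

Yes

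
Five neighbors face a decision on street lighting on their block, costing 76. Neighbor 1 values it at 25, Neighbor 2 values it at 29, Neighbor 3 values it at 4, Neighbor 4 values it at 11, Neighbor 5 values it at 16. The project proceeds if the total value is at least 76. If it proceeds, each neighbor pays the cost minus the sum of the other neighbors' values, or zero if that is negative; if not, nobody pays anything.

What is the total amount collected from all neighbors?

45

Total value 85 ≥ cost 76, so it is built.
Neighbor 1: others sum to 60; max(0, 76 - 60) = 16.
Neighbor 2: others sum to 56; max(0, 76 - 56) = 20.
Neighbor 3: others sum to 81; max(0, 76 - 81) = 0.
Neighbor 4: others sum to 74; max(0, 76 - 74) = 2.
Neighbor 5: others sum to 69; max(0, 76 - 69) = 7.
Total collected = 16 + 20 + 0 + 2 + 7 = 45.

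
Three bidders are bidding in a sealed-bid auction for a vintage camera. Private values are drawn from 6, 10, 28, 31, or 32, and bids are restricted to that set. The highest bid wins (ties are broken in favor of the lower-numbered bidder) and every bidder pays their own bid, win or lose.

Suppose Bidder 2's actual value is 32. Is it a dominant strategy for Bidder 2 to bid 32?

No

Consider the case where Bidder 1 bids 6 and Bidder 3 bids 6.
Truthful bid 32: wins, pays 32, utility 32 - 32 = 0.
Bid 10 instead: wins, pays 10, utility 32 - 10 = 22.
Since 22 > 0, bidding 10 is strictly better here, so truthful bidding is not dominant.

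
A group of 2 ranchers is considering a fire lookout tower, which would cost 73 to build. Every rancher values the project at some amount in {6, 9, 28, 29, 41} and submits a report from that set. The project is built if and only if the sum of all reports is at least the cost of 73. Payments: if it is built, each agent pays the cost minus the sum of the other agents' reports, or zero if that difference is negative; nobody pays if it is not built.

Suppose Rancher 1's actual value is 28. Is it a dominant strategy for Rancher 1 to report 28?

Yes

Check each profile of the others' reports and compare truth against every alternative report.
Others report (6): truth gives 0, best alternative gives 0.
Others report (9): truth gives 0, best alternative gives 0.
Others report (28): truth gives 0, best alternative gives 0.
Others report (29): truth gives 0, best alternative gives 0.
Others report (41): truth gives 0, best alternative gives 0.
In every case the truthful report is at least as good as any alternative, so it is a dominant strategy.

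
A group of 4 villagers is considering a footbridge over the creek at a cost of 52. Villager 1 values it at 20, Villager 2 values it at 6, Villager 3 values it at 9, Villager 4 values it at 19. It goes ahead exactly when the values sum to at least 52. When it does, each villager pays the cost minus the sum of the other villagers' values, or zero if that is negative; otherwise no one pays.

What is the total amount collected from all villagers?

Total value 54 ≥ cost 52, so it is built.
Villager 1: others sum to 34; max(0, 52 - 34) = 18.
Villager 2: others sum to 48; max(0, 52 - 48) = 4.
Villager 3: others sum to 45; max(0, 52 - 45) = 7.
Villager 4: others sum to 35; max(0, 52 - 35) = 17.
Total collected = 18 + 4 + 7 + 17 = 46.

46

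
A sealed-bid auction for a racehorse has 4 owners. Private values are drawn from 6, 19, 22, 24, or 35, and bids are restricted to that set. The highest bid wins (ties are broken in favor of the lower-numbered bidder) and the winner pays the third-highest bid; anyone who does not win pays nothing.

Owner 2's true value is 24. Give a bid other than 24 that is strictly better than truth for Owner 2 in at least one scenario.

Suppose Owner 1 bids 6, Owner 3 bids 6 and Owner 4 bids 35.
Bid 24: loses, pays 0, utility 0.
Bid 35: wins, pays 6, utility 24 - 6 = 18.
So bidding 35 beats truth here (18 > 0).

35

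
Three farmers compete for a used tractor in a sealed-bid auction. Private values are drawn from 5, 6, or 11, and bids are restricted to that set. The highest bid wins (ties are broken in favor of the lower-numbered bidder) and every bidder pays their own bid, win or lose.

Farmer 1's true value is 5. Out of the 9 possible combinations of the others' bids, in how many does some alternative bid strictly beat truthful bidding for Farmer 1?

Others bid (5, 6): truth gives -5; bid 6 gives -1 > -5. Violating.
Others bid (6, 5): truth gives -5; bid 6 gives -1 > -5. Violating.
Others bid (6, 6): truth gives -5; bid 6 gives -1 > -5. Violating.
Others bid (5, 5): truth gives 0; no alternative beats it.
Others bid (5, 11): truth gives -5; no alternative beats it.
(Checking all 9 profiles: 3 have a profitable deviation, 6 do not.)

3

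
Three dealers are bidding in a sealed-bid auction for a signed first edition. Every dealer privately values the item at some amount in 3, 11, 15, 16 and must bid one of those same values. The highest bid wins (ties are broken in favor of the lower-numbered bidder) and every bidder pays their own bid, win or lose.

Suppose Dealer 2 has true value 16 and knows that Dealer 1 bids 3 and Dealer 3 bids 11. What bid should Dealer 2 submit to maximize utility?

Bid 3: loses but pays 3, utility -3.
Bid 11: wins, pays 11, utility 16 - 11 = 5.
Bid 15: wins, pays 15, utility 16 - 15 = 1.
Bid 16: wins, pays 16, utility 16 - 16 = 0.
The best choice is 11 with utility 5.

11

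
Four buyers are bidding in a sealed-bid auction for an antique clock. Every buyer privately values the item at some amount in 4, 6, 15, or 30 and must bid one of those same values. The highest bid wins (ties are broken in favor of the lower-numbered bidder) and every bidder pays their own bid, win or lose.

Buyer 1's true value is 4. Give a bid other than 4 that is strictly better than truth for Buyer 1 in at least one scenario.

Suppose Buyer 2 bids 4, Buyer 3 bids 4 and Buyer 4 bids 6.
Bid 4: loses but pays 4, utility -4.
Bid 6: wins, pays 6, utility 4 - 6 = -2.
So bidding 6 beats truth here (-2 > -4).

6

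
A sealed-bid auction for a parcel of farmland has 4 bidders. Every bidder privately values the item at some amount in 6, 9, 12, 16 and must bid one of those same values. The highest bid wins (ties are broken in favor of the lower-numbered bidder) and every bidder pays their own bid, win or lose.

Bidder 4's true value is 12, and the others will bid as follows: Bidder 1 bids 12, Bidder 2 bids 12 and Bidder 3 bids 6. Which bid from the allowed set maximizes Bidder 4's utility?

Bid 6: loses but pays 6, utility -6.
Bid 9: loses but pays 9, utility -9.
Bid 12: loses but pays 12, utility -12.
Bid 16: wins, pays 16, utility 12 - 16 = -4.
The best choice is 16 with utility -4.

16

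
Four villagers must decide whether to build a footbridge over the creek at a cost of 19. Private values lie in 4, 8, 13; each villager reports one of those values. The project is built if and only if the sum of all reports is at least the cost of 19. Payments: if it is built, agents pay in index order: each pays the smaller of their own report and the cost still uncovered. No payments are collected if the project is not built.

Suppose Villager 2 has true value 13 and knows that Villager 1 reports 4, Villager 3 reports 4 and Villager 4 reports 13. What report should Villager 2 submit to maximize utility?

Report 4: project built, pays 4, utility 13 - 4 = 9.
Report 8: project built, pays 8, utility 13 - 8 = 5.
Report 13: project built, pays 13, utility 13 - 13 = 0.
The best choice is 4 with utility 9.

4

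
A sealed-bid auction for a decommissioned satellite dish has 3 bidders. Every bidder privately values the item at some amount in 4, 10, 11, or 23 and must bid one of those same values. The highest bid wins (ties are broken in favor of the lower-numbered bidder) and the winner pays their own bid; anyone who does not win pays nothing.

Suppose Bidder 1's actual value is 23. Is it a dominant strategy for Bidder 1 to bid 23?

Consider the case where Bidder 2 bids 4 and Bidder 3 bids 4.
Truthful bid 23: wins, pays 23, utility 23 - 23 = 0.
Bid 4 instead: wins, pays 4, utility 23 - 4 = 19.
Since 19 > 0, bidding 4 is strictly better here, so truthful bidding is not dominant.

No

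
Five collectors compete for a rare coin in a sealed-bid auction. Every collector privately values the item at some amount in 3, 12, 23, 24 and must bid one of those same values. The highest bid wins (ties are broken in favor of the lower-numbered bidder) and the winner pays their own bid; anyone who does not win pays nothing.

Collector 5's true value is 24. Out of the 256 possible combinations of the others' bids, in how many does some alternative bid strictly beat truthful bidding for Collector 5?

Others bid (3, 3, 3, 3): truth gives 0; bid 12 gives 12 > 0. Violating.
Others bid (3, 3, 3, 12): truth gives 0; bid 23 gives 1 > 0. Violating.
Others bid (3, 3, 12, 3): truth gives 0; bid 23 gives 1 > 0. Violating.
Others bid (3, 3, 12, 12): truth gives 0; bid 23 gives 1 > 0. Violating.
Others bid (3, 3, 3, 23): truth gives 0; no alternative beats it.
Others bid (3, 3, 3, 24): truth gives 0; no alternative beats it.
(Checking all 256 profiles: 16 have a profitable deviation, 240 do not.)

16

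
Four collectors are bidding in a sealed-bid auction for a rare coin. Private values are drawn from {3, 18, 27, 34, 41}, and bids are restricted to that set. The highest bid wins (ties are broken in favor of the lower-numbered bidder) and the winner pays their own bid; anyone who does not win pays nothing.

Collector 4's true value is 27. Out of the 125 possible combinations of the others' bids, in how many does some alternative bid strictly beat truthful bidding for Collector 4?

Others bid (3, 3, 3): truth gives 0; bid 18 gives 9 > 0. Violating.
Others bid (3, 3, 18): truth gives 0; no alternative beats it.
Others bid (3, 3, 27): truth gives 0; no alternative beats it.
(Checking all 125 profiles: 1 has a profitable deviation, 124 do not.)

1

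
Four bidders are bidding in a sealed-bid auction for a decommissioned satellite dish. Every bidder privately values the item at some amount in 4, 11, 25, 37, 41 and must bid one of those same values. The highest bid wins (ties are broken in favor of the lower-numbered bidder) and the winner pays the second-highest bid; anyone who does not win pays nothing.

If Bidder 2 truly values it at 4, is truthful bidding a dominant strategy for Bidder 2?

Yes

Check each profile of the others' bids and compare truth against every alternative bid.
Others bid (4, 4, 11): truth gives 0, best alternative gives -7.
Others bid (4, 11, 4): truth gives 0, best alternative gives -7.
Others bid (4, 11, 11): truth gives 0, best alternative gives -7.
Others bid (4, 4, 4): truth gives 0, best alternative gives 0.
Others bid (4, 4, 25): truth gives 0, best alternative gives 0.
Others bid (4, 4, 37): truth gives 0, best alternative gives 0.
(Remaining 119 profiles checked similarly; truth is weakly best in each.)
In every case the truthful bid is at least as good as any alternative, so it is a dominant strategy.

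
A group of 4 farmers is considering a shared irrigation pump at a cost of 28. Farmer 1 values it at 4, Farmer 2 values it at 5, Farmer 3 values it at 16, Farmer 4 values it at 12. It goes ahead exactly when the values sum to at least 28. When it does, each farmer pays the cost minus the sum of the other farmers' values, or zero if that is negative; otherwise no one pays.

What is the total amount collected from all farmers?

Total value 37 ≥ cost 28, so it is built.
Farmer 1: others sum to 33; max(0, 28 - 33) = 0.
Farmer 2: others sum to 32; max(0, 28 - 32) = 0.
Farmer 3: others sum to 21; max(0, 28 - 21) = 7.
Farmer 4: others sum to 25; max(0, 28 - 25) = 3.
Total collected = 0 + 0 + 7 + 3 = 10.

10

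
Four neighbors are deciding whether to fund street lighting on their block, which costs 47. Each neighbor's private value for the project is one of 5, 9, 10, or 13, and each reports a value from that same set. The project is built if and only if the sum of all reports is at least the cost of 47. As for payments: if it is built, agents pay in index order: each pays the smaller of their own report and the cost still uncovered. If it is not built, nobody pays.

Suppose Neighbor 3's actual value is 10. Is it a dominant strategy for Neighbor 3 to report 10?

Consider the case where Neighbor 1 reports 13, Neighbor 2 reports 13 and Neighbor 4 reports 13.
Truthful report 10: project built, pays 10, utility 10 - 10 = 0.
Report 9 instead: project built, pays 9, utility 10 - 9 = 1.
Since 1 > 0, reporting 9 is strictly better here, so truthful reporting is not dominant.

No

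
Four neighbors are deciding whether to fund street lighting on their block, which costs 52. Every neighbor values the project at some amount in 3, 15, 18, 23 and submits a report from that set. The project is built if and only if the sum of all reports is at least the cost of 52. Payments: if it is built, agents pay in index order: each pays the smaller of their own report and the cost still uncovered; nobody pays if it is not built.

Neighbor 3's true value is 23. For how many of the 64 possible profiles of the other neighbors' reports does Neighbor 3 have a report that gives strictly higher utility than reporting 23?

Others report (3, 15, 18): truth gives 0; report 18 gives 5 > 0. Violating.
Others report (3, 15, 23): truth gives 0; report 15 gives 8 > 0. Violating.
Others report (3, 18, 15): truth gives 0; report 18 gives 5 > 0. Violating.
Others report (3, 18, 18): truth gives 0; report 15 gives 8 > 0. Violating.
Others report (3, 3, 3): truth gives 0; no alternative beats it.
Others report (3, 3, 15): truth gives 0; no alternative beats it.
(Checking all 64 profiles: 47 have a profitable deviation, 17 do not.)

47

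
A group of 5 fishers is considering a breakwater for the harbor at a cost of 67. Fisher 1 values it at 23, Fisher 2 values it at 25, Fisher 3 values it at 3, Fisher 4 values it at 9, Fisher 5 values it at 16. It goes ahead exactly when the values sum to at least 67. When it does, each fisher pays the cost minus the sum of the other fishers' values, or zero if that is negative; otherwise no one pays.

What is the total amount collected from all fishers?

37

Total value 76 ≥ cost 67, so it is built.
Fisher 1: others sum to 53; max(0, 67 - 53) = 14.
Fisher 2: others sum to 51; max(0, 67 - 51) = 16.
Fisher 3: others sum to 73; max(0, 67 - 73) = 0.
Fisher 4: others sum to 67; max(0, 67 - 67) = 0.
Fisher 5: others sum to 60; max(0, 67 - 60) = 7.
Total collected = 14 + 16 + 0 + 0 + 7 = 37.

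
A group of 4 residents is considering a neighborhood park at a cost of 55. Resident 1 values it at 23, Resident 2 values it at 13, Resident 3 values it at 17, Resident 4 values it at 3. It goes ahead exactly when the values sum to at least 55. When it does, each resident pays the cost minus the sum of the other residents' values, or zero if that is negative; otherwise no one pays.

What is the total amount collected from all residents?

52

Total value 56 ≥ cost 55, so it is built.
Resident 1: others sum to 33; max(0, 55 - 33) = 22.
Resident 2: others sum to 43; max(0, 55 - 43) = 12.
Resident 3: others sum to 39; max(0, 55 - 39) = 16.
Resident 4: others sum to 53; max(0, 55 - 53) = 2.
Total collected = 22 + 12 + 16 + 2 = 52.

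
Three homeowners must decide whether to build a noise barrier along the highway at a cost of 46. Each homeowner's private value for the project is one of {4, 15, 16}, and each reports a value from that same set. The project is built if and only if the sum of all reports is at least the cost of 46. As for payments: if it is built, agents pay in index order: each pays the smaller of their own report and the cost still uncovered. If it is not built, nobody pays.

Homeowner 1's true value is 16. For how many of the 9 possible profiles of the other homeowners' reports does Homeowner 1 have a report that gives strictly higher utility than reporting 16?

Others report (15, 16): truth gives 0; report 15 gives 1 > 0. Violating.
Others report (16, 15): truth gives 0; report 15 gives 1 > 0. Violating.
Others report (16, 16): truth gives 0; report 15 gives 1 > 0. Violating.
Others report (4, 4): truth gives 0; no alternative beats it.
Others report (4, 15): truth gives 0; no alternative beats it.
(Checking all 9 profiles: 3 have a profitable deviation, 6 do not.)

3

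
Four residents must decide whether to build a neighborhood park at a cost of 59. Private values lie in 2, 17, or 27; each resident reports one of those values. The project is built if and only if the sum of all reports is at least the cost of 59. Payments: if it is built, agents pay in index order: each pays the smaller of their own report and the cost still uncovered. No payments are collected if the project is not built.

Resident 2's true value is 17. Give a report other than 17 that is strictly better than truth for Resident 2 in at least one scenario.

Suppose Resident 1 reports 17, Resident 3 reports 17 and Resident 4 reports 27.
Report 17: project built, pays 17, utility 17 - 17 = 0.
Report 2: project built, pays 2, utility 17 - 2 = 15.
So reporting 2 beats truth here (15 > 0).

2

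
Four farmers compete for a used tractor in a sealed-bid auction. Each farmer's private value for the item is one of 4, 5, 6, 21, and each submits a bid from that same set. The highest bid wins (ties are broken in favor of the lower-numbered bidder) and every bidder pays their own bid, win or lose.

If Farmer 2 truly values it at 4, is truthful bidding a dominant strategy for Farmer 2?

Consider the case where Farmer 1 bids 4, Farmer 3 bids 4 and Farmer 4 bids 4.
Truthful bid 4: loses but pays 4, utility -4.
Bid 5 instead: wins, pays 5, utility 4 - 5 = -1.
Since -1 > -4, bidding 5 is strictly better here, so truthful bidding is not dominant.

No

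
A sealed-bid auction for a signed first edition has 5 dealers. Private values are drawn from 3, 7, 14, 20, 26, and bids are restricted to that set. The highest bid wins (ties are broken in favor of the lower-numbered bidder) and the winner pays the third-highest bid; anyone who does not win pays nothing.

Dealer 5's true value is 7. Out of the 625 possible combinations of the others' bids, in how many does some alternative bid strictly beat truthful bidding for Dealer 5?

12

Others bid (3, 3, 3, 7): truth gives 0; bid 14 gives 4 > 0. Violating.
Others bid (3, 3, 3, 14): truth gives 0; bid 20 gives 4 > 0. Violating.
Others bid (3, 3, 3, 20): truth gives 0; bid 26 gives 4 > 0. Violating.
Others bid (3, 3, 7, 3): truth gives 0; bid 14 gives 4 > 0. Violating.
Others bid (3, 3, 3, 3): truth gives 4; no alternative beats it.
Others bid (3, 3, 3, 26): truth gives 0; no alternative beats it.
(Checking all 625 profiles: 12 have a profitable deviation, 613 do not.)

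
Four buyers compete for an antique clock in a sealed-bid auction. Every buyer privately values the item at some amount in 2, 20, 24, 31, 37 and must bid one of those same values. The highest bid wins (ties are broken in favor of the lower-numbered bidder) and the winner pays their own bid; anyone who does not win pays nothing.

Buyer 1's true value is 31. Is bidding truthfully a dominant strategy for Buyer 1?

No

Consider the case where Buyer 2 bids 2, Buyer 3 bids 2 and Buyer 4 bids 2.
Truthful bid 31: wins, pays 31, utility 31 - 31 = 0.
Bid 2 instead: wins, pays 2, utility 31 - 2 = 29.
Since 29 > 0, bidding 2 is strictly better here, so truthful bidding is not dominant.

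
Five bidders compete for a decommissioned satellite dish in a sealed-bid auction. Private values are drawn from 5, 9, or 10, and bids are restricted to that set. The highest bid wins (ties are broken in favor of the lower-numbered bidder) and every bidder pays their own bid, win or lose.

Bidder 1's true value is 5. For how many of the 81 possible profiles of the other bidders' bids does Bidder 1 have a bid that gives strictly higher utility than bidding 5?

15

Others bid (5, 5, 5, 9): truth gives -5; bid 9 gives -4 > -5. Violating.
Others bid (5, 5, 9, 5): truth gives -5; bid 9 gives -4 > -5. Violating.
Others bid (5, 5, 9, 9): truth gives -5; bid 9 gives -4 > -5. Violating.
Others bid (5, 9, 5, 5): truth gives -5; bid 9 gives -4 > -5. Violating.
Others bid (5, 5, 5, 5): truth gives 0; no alternative beats it.
Others bid (5, 5, 5, 10): truth gives -5; no alternative beats it.
(Checking all 81 profiles: 15 have a profitable deviation, 66 do not.)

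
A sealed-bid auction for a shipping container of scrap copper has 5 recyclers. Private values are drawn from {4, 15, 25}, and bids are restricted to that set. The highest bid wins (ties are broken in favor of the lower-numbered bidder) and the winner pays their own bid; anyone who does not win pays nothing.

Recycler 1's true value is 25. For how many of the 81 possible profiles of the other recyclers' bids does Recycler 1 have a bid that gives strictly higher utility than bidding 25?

Others bid (4, 4, 4, 4): truth gives 0; bid 4 gives 21 > 0. Violating.
Others bid (4, 4, 4, 15): truth gives 0; bid 15 gives 10 > 0. Violating.
Others bid (4, 4, 15, 4): truth gives 0; bid 15 gives 10 > 0. Violating.
Others bid (4, 4, 15, 15): truth gives 0; bid 15 gives 10 > 0. Violating.
Others bid (4, 4, 4, 25): truth gives 0; no alternative beats it.
Others bid (4, 4, 15, 25): truth gives 0; no alternative beats it.
(Checking all 81 profiles: 16 have a profitable deviation, 65 do not.)

16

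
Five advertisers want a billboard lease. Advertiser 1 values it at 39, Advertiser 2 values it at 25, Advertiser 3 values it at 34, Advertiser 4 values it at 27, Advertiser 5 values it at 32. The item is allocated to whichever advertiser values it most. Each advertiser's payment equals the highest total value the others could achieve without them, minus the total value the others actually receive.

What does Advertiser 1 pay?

34

Advertiser 1 has the highest value and receives the item.
Without Advertiser 1, the item would go to the next-highest value, 34, so the others could achieve 34.
With Advertiser 1 present and winning, the others receive nothing, so their total is 0.
Payment = 34 - 0 = 34.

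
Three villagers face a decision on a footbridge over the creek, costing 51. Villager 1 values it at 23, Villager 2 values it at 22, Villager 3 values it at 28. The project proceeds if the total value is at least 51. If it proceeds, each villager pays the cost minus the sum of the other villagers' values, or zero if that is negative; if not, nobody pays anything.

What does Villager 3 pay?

Total value 73 ≥ cost 51, so the project is built.
The other villagers' values sum to 45.
Cost minus that sum is 51 - 45 = 6.

6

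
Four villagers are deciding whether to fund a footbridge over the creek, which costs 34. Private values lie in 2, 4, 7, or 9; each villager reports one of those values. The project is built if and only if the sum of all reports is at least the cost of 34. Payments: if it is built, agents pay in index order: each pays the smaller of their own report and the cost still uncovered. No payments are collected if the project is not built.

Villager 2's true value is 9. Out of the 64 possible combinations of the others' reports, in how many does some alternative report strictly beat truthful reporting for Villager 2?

Others report (9, 9, 9): truth gives 0; report 7 gives 2 > 0. Violating.
Others report (2, 2, 2): truth gives 0; no alternative beats it.
Others report (2, 2, 4): truth gives 0; no alternative beats it.
(Checking all 64 profiles: 1 has a profitable deviation, 63 do not.)

1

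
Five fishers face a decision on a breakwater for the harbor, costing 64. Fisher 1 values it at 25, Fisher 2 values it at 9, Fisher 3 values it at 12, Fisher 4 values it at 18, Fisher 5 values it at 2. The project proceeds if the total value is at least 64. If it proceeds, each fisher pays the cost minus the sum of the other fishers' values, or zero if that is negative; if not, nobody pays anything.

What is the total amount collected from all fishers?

Total value 66 ≥ cost 64, so it is built.
Fisher 1: others sum to 41; max(0, 64 - 41) = 23.
Fisher 2: others sum to 57; max(0, 64 - 57) = 7.
Fisher 3: others sum to 54; max(0, 64 - 54) = 10.
Fisher 4: others sum to 48; max(0, 64 - 48) = 16.
Fisher 5: others sum to 64; max(0, 64 - 64) = 0.
Total collected = 23 + 7 + 10 + 16 + 0 = 56.

56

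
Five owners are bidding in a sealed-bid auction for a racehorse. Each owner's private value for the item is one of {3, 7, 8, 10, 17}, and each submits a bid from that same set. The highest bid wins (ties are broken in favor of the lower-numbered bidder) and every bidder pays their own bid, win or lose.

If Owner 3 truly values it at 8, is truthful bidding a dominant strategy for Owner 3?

Consider the case where Owner 1 bids 3, Owner 2 bids 3, Owner 4 bids 3 and Owner 5 bids 3.
Truthful bid 8: wins, pays 8, utility 8 - 8 = 0.
Bid 7 instead: wins, pays 7, utility 8 - 7 = 1.
Since 1 > 0, bidding 7 is strictly better here, so truthful bidding is not dominant.

No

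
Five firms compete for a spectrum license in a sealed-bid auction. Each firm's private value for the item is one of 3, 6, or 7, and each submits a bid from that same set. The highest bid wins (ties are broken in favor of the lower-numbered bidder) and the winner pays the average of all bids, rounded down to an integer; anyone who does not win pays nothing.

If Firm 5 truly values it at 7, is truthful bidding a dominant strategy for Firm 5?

Check each profile of the others' bids and compare truth against every alternative bid.
Others bid (3, 3, 3, 6): truth gives 3, best alternative gives 0.
Others bid (3, 3, 6, 3): truth gives 3, best alternative gives 0.
Others bid (3, 6, 3, 3): truth gives 3, best alternative gives 0.
Others bid (6, 3, 3, 3): truth gives 3, best alternative gives 0.
Others bid (3, 3, 6, 6): truth gives 2, best alternative gives 0.
Others bid (3, 6, 3, 6): truth gives 2, best alternative gives 0.
(Remaining 75 profiles checked similarly; truth is weakly best in each.)
In every case the truthful bid is at least as good as any alternative, so it is a dominant strategy.

Yes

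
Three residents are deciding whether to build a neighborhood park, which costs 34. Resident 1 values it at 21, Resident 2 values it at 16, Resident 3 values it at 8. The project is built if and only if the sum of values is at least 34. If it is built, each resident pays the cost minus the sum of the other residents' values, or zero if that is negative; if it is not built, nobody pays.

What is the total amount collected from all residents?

15

Total value 45 ≥ cost 34, so it is built.
Resident 1: others sum to 24; max(0, 34 - 24) = 10.
Resident 2: others sum to 29; max(0, 34 - 29) = 5.
Resident 3: others sum to 37; max(0, 34 - 37) = 0.
Total collected = 10 + 5 + 0 = 15.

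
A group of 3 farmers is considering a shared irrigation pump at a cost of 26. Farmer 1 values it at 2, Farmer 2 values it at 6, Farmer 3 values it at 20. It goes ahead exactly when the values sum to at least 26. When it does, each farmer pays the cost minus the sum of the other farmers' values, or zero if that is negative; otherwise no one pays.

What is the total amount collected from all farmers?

Total value 28 ≥ cost 26, so it is built.
Farmer 1: others sum to 26; max(0, 26 - 26) = 0.
Farmer 2: others sum to 22; max(0, 26 - 22) = 4.
Farmer 3: others sum to 8; max(0, 26 - 8) = 18.
Total collected = 0 + 4 + 18 = 22.

22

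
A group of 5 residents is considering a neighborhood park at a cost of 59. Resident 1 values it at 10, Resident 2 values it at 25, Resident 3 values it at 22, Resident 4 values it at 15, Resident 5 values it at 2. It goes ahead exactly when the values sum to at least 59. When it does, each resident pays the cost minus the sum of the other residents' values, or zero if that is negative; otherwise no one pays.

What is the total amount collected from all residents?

Total value 74 ≥ cost 59, so it is built.
Resident 1: others sum to 64; max(0, 59 - 64) = 0.
Resident 2: others sum to 49; max(0, 59 - 49) = 10.
Resident 3: others sum to 52; max(0, 59 - 52) = 7.
Resident 4: others sum to 59; max(0, 59 - 59) = 0.
Resident 5: others sum to 72; max(0, 59 - 72) = 0.
Total collected = 0 + 10 + 7 + 0 + 0 = 17.

17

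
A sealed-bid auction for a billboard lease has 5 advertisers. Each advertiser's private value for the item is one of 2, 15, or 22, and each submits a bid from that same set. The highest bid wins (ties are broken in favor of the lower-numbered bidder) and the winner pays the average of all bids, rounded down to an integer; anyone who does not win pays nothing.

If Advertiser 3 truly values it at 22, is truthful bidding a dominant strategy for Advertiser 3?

No

Consider the case where Advertiser 1 bids 2, Advertiser 2 bids 2, Advertiser 4 bids 2 and Advertiser 5 bids 2.
Truthful bid 22: wins, pays 6, utility 22 - 6 = 16.
Bid 15 instead: wins, pays 4, utility 22 - 4 = 18.
Since 18 > 16, bidding 15 is strictly better here, so truthful bidding is not dominant.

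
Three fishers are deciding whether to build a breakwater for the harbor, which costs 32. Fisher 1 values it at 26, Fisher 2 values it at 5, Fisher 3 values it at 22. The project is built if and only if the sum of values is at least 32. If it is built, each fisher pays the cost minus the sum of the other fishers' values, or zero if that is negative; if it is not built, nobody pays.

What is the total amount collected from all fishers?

Total value 53 ≥ cost 32, so it is built.
Fisher 1: others sum to 27; max(0, 32 - 27) = 5.
Fisher 2: others sum to 48; max(0, 32 - 48) = 0.
Fisher 3: others sum to 31; max(0, 32 - 31) = 1.
Total collected = 5 + 0 + 1 = 6.

6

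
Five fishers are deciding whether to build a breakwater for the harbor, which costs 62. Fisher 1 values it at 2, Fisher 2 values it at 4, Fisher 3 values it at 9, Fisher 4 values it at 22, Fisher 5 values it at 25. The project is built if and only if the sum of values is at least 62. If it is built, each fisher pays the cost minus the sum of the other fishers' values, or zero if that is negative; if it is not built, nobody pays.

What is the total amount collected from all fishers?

62

Total value 62 ≥ cost 62, so it is built.
Fisher 1: others sum to 60; max(0, 62 - 60) = 2.
Fisher 2: others sum to 58; max(0, 62 - 58) = 4.
Fisher 3: others sum to 53; max(0, 62 - 53) = 9.
Fisher 4: others sum to 40; max(0, 62 - 40) = 22.
Fisher 5: others sum to 37; max(0, 62 - 37) = 25.
Total collected = 2 + 4 + 9 + 22 + 25 = 62.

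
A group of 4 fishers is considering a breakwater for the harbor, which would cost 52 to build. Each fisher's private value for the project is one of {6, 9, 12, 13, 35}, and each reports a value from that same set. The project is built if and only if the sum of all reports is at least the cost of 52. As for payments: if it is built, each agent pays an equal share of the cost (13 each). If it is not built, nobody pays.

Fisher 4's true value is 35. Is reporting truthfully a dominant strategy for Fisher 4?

Yes

Check each profile of the others' reports and compare truth against every alternative report.
Others report (6, 6, 6): truth gives 22, best alternative gives 0.
Others report (6, 6, 9): truth gives 22, best alternative gives 0.
Others report (6, 6, 12): truth gives 22, best alternative gives 0.
Others report (6, 6, 13): truth gives 22, best alternative gives 0.
Others report (6, 9, 6): truth gives 22, best alternative gives 0.
Others report (6, 9, 9): truth gives 22, best alternative gives 0.
(Remaining 119 profiles checked similarly; truth is weakly best in each.)
In every case the truthful report is at least as good as any alternative, so it is a dominant strategy.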